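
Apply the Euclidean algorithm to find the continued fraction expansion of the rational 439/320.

[1; 2, 1, 2, 4, 1, 1, 1, 2]

Run the Euclidean algorithm on 439 and 320; the successive quotients are the partial quotients a_0, a_1, ... (each step inverts the fractional part left over by the previous one):
  439 = 1*320 + 119, so a_0 = 1.
  320 = 2*119 + 82, so a_1 = 2.
  119 = 1*82 + 37, so a_2 = 1.
  82 = 2*37 + 8, so a_3 = 2.
  37 = 4*8 + 5, so a_4 = 4.
  8 = 1*5 + 3, so a_5 = 1.
  5 = 1*3 + 2, so a_6 = 1.
  3 = 1*2 + 1, so a_7 = 1.
  2 = 2*1 + 0, so a_8 = 2.
The remainder reaches 0 after 9 divisions, so the expansion has 9 partial quotients, read off in order.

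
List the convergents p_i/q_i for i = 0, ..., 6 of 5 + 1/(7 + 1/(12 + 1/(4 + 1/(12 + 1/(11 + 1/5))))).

5/1, 36/7, 437/85, 1784/347, 21845/4249, 242079/47086, 1232240/239679

Using the convergent recurrence p_i = a_i*p_{i-1} + p_{i-2}, q_i = a_i*q_{i-1} + q_{i-2} with p_{-2}=0, p_{-1}=1, q_{-2}=1, q_{-1}=0:
  i=0: a_0=5, p_0 = 5*1 + 0 = 5, q_0 = 5*0 + 1 = 1.
  i=1: a_1=7, p_1 = 7*5 + 1 = 36, q_1 = 7*1 + 0 = 7.
  i=2: a_2=12, p_2 = 12*36 + 5 = 437, q_2 = 12*7 + 1 = 85.
  i=3: a_3=4, p_3 = 4*437 + 36 = 1784, q_3 = 4*85 + 7 = 347.
  i=4: a_4=12, p_4 = 12*1784 + 437 = 21845, q_4 = 12*347 + 85 = 4249.
  i=5: a_5=11, p_5 = 11*21845 + 1784 = 242079, q_5 = 11*4249 + 347 = 47086.
  i=6: a_6=5, p_6 = 5*242079 + 21845 = 1232240, q_6 = 5*47086 + 4249 = 239679.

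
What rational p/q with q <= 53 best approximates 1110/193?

Expand x = 1110/193 as a continued fraction with the Euclidean algorithm:
  1110 = 5*193 + 145, so a_0 = 5.
  193 = 1*145 + 48, so a_1 = 1.
  145 = 3*48 + 1, so a_2 = 3.
  48 = 48*1 + 0, so a_3 = 48.
so x = [5; 1, 3, 48].
Convergents (p_i = a_i*p_{i-1} + p_{i-2}, q_i = a_i*q_{i-1} + q_{i-2} with p_{-2}=0, p_{-1}=1, q_{-2}=1, q_{-1}=0), until the denominator exceeds 53:
  i=0: a_0=5, p_0 = 5*1 + 0 = 5, q_0 = 5*0 + 1 = 1.
  i=1: a_1=1, p_1 = 1*5 + 1 = 6, q_1 = 1*1 + 0 = 1.
  i=2: a_2=3, p_2 = 3*6 + 5 = 23, q_2 = 3*1 + 1 = 4.
  i=3: a_3=48, p_3 = 48*23 + 6 = 1110, q_3 = 48*4 + 1 = 193.
q_3 = 193 > 53, so the last convergent with denominator <= 53 is p_2/q_2 = 23/4.
The closest fraction with denominator <= 53 is either p_2/q_2 or the intermediate fraction (k*p_2 + p_1)/(k*q_2 + q_1) with the largest k >= 1 whose denominator stays <= 53; these approach x as k grows, and every other convergent or intermediate fraction in range is farther away.
Largest k: floor((53 - q_1)/q_2) = floor((53 - 1)/4) = 13.
That gives (13*23 + 6)/(13*4 + 1) = 305/53.
Compare the errors: |x - 23/4| = |1110*4 - 23*193|/(193*4) = 1/772, and |x - 305/53| = |1110*53 - 305*193|/(193*53) = 35/10229.
Cross-multiplying, 1*10229 = 10229 < 27020 = 35*772, so 1/772 is smaller: the convergent 23/4 is closer to x than 305/53.

23/4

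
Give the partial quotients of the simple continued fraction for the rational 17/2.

[8; 2]

Run the Euclidean algorithm on 17 and 2; the successive quotients are the partial quotients a_0, a_1, ... (each step inverts the fractional part left over by the previous one):
  17 = 8*2 + 1, so a_0 = 8.
  2 = 2*1 + 0, so a_1 = 2.
The remainder reaches 0 after 2 divisions, so the expansion has 2 partial quotients, read off in order.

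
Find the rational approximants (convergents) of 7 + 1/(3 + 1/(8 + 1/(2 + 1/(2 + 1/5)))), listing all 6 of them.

7/1, 22/3, 183/25, 388/53, 959/131, 5183/708

Using the convergent recurrence p_i = a_i*p_{i-1} + p_{i-2}, q_i = a_i*q_{i-1} + q_{i-2} with p_{-2}=0, p_{-1}=1, q_{-2}=1, q_{-1}=0:
  i=0: a_0=7, p_0 = 7*1 + 0 = 7, q_0 = 7*0 + 1 = 1.
  i=1: a_1=3, p_1 = 3*7 + 1 = 22, q_1 = 3*1 + 0 = 3.
  i=2: a_2=8, p_2 = 8*22 + 7 = 183, q_2 = 8*3 + 1 = 25.
  i=3: a_3=2, p_3 = 2*183 + 22 = 388, q_3 = 2*25 + 3 = 53.
  i=4: a_4=2, p_4 = 2*388 + 183 = 959, q_4 = 2*53 + 25 = 131.
  i=5: a_5=5, p_5 = 5*959 + 388 = 5183, q_5 = 5*131 + 53 = 708.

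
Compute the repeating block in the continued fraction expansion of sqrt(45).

Write x_i = (sqrt(45) + m_i)/d_i with (m_0, d_0) = (0, 1). a_0 = floor(sqrt(45)) = 6, since 6^2 = 36 <= 45 < 49 = 7^2.
Iterate m_{i+1} = d_i*a_i - m_i, d_{i+1} = (45 - m_{i+1}^2)/d_i, a_{i+1} = floor((a_0 + m_{i+1})/d_{i+1}):
  m_1 = 1*6 - 0 = 6, d_1 = (45 - 6^2)/1 = 9/1 = 9, a_1 = floor((6 + 6)/9) = 1.
  m_2 = 9*1 - 6 = 3, d_2 = (45 - 3^2)/9 = 36/9 = 4, a_2 = floor((6 + 3)/4) = 2.
  m_3 = 4*2 - 3 = 5, d_3 = (45 - 5^2)/4 = 20/4 = 5, a_3 = floor((6 + 5)/5) = 2.
  m_4 = 5*2 - 5 = 5, d_4 = (45 - 5^2)/5 = 20/5 = 4, a_4 = floor((6 + 5)/4) = 2.
  m_5 = 4*2 - 5 = 3, d_5 = (45 - 3^2)/4 = 36/4 = 9, a_5 = floor((6 + 3)/9) = 1.
  m_6 = 9*1 - 3 = 6, d_6 = (45 - 6^2)/9 = 9/9 = 1, a_6 = floor((6 + 6)/1) = 12.
  m_7 = 1*12 - 6 = 6, d_7 = (45 - 6^2)/1 = 9/1 = 9: (m_7, d_7) = (m_1, d_1) = (6, 9), so from here the quotients repeat a_1, ..., a_6; the period length is 6.
Hence the expansion of sqrt(45) is a_0 = 6 followed by the repeating block 1, 2, 2, 2, 1, 12 (period 6).

[6; (1, 2, 2, 2, 1, 12)]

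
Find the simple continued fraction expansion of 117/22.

[5; 3, 7]

Run the Euclidean algorithm on 117 and 22; the successive quotients are the partial quotients a_0, a_1, ... (each step inverts the fractional part left over by the previous one):
  117 = 5*22 + 7, so a_0 = 5.
  22 = 3*7 + 1, so a_1 = 3.
  7 = 7*1 + 0, so a_2 = 7.
The remainder reaches 0 after 3 divisions, so the expansion has 3 partial quotients, read off in order.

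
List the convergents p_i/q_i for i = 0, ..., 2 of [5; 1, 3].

5/1, 6/1, 23/4

Using the convergent recurrence p_i = a_i*p_{i-1} + p_{i-2}, q_i = a_i*q_{i-1} + q_{i-2} with p_{-2}=0, p_{-1}=1, q_{-2}=1, q_{-1}=0:
  i=0: a_0=5, p_0 = 5*1 + 0 = 5, q_0 = 5*0 + 1 = 1.
  i=1: a_1=1, p_1 = 1*5 + 1 = 6, q_1 = 1*1 + 0 = 1.
  i=2: a_2=3, p_2 = 3*6 + 5 = 23, q_2 = 3*1 + 1 = 4.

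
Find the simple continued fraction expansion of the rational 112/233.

[0; 2, 12, 2, 4]

Run the Euclidean algorithm on 112 and 233; the successive quotients are the partial quotients a_0, a_1, ... (each step inverts the fractional part left over by the previous one):
  112 = 0*233 + 112, so a_0 = 0.
  233 = 2*112 + 9, so a_1 = 2.
  112 = 12*9 + 4, so a_2 = 12.
  9 = 2*4 + 1, so a_3 = 2.
  4 = 4*1 + 0, so a_4 = 4.
The remainder reaches 0 after 5 divisions, so the expansion has 5 partial quotients, read off in order.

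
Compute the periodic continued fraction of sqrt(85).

Write x_i = (sqrt(85) + m_i)/d_i with (m_0, d_0) = (0, 1). a_0 = floor(sqrt(85)) = 9, since 9^2 = 81 <= 85 < 100 = 10^2.
Iterate m_{i+1} = d_i*a_i - m_i, d_{i+1} = (85 - m_{i+1}^2)/d_i, a_{i+1} = floor((a_0 + m_{i+1})/d_{i+1}):
  m_1 = 1*9 - 0 = 9, d_1 = (85 - 9^2)/1 = 4/1 = 4, a_1 = floor((9 + 9)/4) = 4.
  m_2 = 4*4 - 9 = 7, d_2 = (85 - 7^2)/4 = 36/4 = 9, a_2 = floor((9 + 7)/9) = 1.
  m_3 = 9*1 - 7 = 2, d_3 = (85 - 2^2)/9 = 81/9 = 9, a_3 = floor((9 + 2)/9) = 1.
  m_4 = 9*1 - 2 = 7, d_4 = (85 - 7^2)/9 = 36/9 = 4, a_4 = floor((9 + 7)/4) = 4.
  m_5 = 4*4 - 7 = 9, d_5 = (85 - 9^2)/4 = 4/4 = 1, a_5 = floor((9 + 9)/1) = 18.
  m_6 = 1*18 - 9 = 9, d_6 = (85 - 9^2)/1 = 4/1 = 4: (m_6, d_6) = (m_1, d_1) = (9, 4), so from here the quotients repeat a_1, ..., a_5; the period length is 5.
Hence the expansion of sqrt(85) is a_0 = 9 followed by the repeating block 4, 1, 1, 4, 18 (period 5).

[9; (4, 1, 1, 4, 18)]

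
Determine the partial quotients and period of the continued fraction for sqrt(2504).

Write x_i = (sqrt(2504) + m_i)/d_i with (m_0, d_0) = (0, 1). a_0 = floor(sqrt(2504)) = 50, since 50^2 = 2500 <= 2504 < 2601 = 51^2.
Iterate m_{i+1} = d_i*a_i - m_i, d_{i+1} = (2504 - m_{i+1}^2)/d_i, a_{i+1} = floor((a_0 + m_{i+1})/d_{i+1}):
  m_1 = 1*50 - 0 = 50, d_1 = (2504 - 50^2)/1 = 4/1 = 4, a_1 = floor((50 + 50)/4) = 25.
  m_2 = 4*25 - 50 = 50, d_2 = (2504 - 50^2)/4 = 4/4 = 1, a_2 = floor((50 + 50)/1) = 100.
  m_3 = 1*100 - 50 = 50, d_3 = (2504 - 50^2)/1 = 4/1 = 4: (m_3, d_3) = (m_1, d_1) = (50, 4), so from here the quotients repeat a_1, a_2; the period length is 2.
Hence the expansion of sqrt(2504) is a_0 = 50 followed by the repeating block 25, 100 (period 2).

[50; (25, 100)]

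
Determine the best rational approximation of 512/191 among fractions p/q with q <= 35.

Expand x = 512/191 as a continued fraction with the Euclidean algorithm:
  512 = 2*191 + 130, so a_0 = 2.
  191 = 1*130 + 61, so a_1 = 1.
  130 = 2*61 + 8, so a_2 = 2.
  61 = 7*8 + 5, so a_3 = 7.
  8 = 1*5 + 3, so a_4 = 1.
  5 = 1*3 + 2, so a_5 = 1.
  3 = 1*2 + 1, so a_6 = 1.
  2 = 2*1 + 0, so a_7 = 2.
so x = [2; 1, 2, 7, 1, 1, 1, 2].
Convergents (p_i = a_i*p_{i-1} + p_{i-2}, q_i = a_i*q_{i-1} + q_{i-2} with p_{-2}=0, p_{-1}=1, q_{-2}=1, q_{-1}=0), until the denominator exceeds 35:
  i=0: a_0=2, p_0 = 2*1 + 0 = 2, q_0 = 2*0 + 1 = 1.
  i=1: a_1=1, p_1 = 1*2 + 1 = 3, q_1 = 1*1 + 0 = 1.
  i=2: a_2=2, p_2 = 2*3 + 2 = 8, q_2 = 2*1 + 1 = 3.
  i=3: a_3=7, p_3 = 7*8 + 3 = 59, q_3 = 7*3 + 1 = 22.
  i=4: a_4=1, p_4 = 1*59 + 8 = 67, q_4 = 1*22 + 3 = 25.
  i=5: a_5=1, p_5 = 1*67 + 59 = 126, q_5 = 1*25 + 22 = 47.
q_5 = 47 > 35, so the last convergent with denominator <= 35 is p_4/q_4 = 67/25.
The closest fraction with denominator <= 35 is either p_4/q_4 or the intermediate fraction (k*p_4 + p_3)/(k*q_4 + q_3) with the largest k >= 1 whose denominator stays <= 35; these approach x as k grows, and every other convergent or intermediate fraction in range is farther away.
Largest k: floor((35 - q_3)/q_4) = floor((35 - 22)/25) = 0.
Since k = 0, no intermediate fraction beyond p_4/q_4 has denominator <= 35, so the convergent 67/25 is the closest (its error is |512*25 - 67*191|/(191*25) = 3/4775).

67/25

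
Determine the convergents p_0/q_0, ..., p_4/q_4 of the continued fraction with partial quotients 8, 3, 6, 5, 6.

Using the convergent recurrence p_i = a_i*p_{i-1} + p_{i-2}, q_i = a_i*q_{i-1} + q_{i-2} with p_{-2}=0, p_{-1}=1, q_{-2}=1, q_{-1}=0:
  i=0: a_0=8, p_0 = 8*1 + 0 = 8, q_0 = 8*0 + 1 = 1.
  i=1: a_1=3, p_1 = 3*8 + 1 = 25, q_1 = 3*1 + 0 = 3.
  i=2: a_2=6, p_2 = 6*25 + 8 = 158, q_2 = 6*3 + 1 = 19.
  i=3: a_3=5, p_3 = 5*158 + 25 = 815, q_3 = 5*19 + 3 = 98.
  i=4: a_4=6, p_4 = 6*815 + 158 = 5048, q_4 = 6*98 + 19 = 607.

8/1, 25/3, 158/19, 815/98, 5048/607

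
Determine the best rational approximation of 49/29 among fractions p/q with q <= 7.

5/3

Expand x = 49/29 as a continued fraction with the Euclidean algorithm:
  49 = 1*29 + 20, so a_0 = 1.
  29 = 1*20 + 9, so a_1 = 1.
  20 = 2*9 + 2, so a_2 = 2.
  9 = 4*2 + 1, so a_3 = 4.
  2 = 2*1 + 0, so a_4 = 2.
so x = [1; 1, 2, 4, 2].
Convergents (p_i = a_i*p_{i-1} + p_{i-2}, q_i = a_i*q_{i-1} + q_{i-2} with p_{-2}=0, p_{-1}=1, q_{-2}=1, q_{-1}=0), until the denominator exceeds 7:
  i=0: a_0=1, p_0 = 1*1 + 0 = 1, q_0 = 1*0 + 1 = 1.
  i=1: a_1=1, p_1 = 1*1 + 1 = 2, q_1 = 1*1 + 0 = 1.
  i=2: a_2=2, p_2 = 2*2 + 1 = 5, q_2 = 2*1 + 1 = 3.
  i=3: a_3=4, p_3 = 4*5 + 2 = 22, q_3 = 4*3 + 1 = 13.
q_3 = 13 > 7, so the last convergent with denominator <= 7 is p_2/q_2 = 5/3.
The closest fraction with denominator <= 7 is either p_2/q_2 or the intermediate fraction (k*p_2 + p_1)/(k*q_2 + q_1) with the largest k >= 1 whose denominator stays <= 7; these approach x as k grows, and every other convergent or intermediate fraction in range is farther away.
Largest k: floor((7 - q_1)/q_2) = floor((7 - 1)/3) = 2.
That gives (2*5 + 2)/(2*3 + 1) = 12/7.
Compare the errors: |x - 5/3| = |49*3 - 5*29|/(29*3) = 2/87, and |x - 12/7| = |49*7 - 12*29|/(29*7) = 5/203.
Cross-multiplying, 2*203 = 406 < 435 = 5*87, so 2/87 is smaller: the convergent 5/3 is closer to x than 12/7.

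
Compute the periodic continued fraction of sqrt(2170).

[46; (1, 1, 2, 1, 1, 92)]

Write x_i = (sqrt(2170) + m_i)/d_i with (m_0, d_0) = (0, 1). a_0 = floor(sqrt(2170)) = 46, since 46^2 = 2116 <= 2170 < 2209 = 47^2.
Iterate m_{i+1} = d_i*a_i - m_i, d_{i+1} = (2170 - m_{i+1}^2)/d_i, a_{i+1} = floor((a_0 + m_{i+1})/d_{i+1}):
  m_1 = 1*46 - 0 = 46, d_1 = (2170 - 46^2)/1 = 54/1 = 54, a_1 = floor((46 + 46)/54) = 1.
  m_2 = 54*1 - 46 = 8, d_2 = (2170 - 8^2)/54 = 2106/54 = 39, a_2 = floor((46 + 8)/39) = 1.
  m_3 = 39*1 - 8 = 31, d_3 = (2170 - 31^2)/39 = 1209/39 = 31, a_3 = floor((46 + 31)/31) = 2.
  m_4 = 31*2 - 31 = 31, d_4 = (2170 - 31^2)/31 = 1209/31 = 39, a_4 = floor((46 + 31)/39) = 1.
  m_5 = 39*1 - 31 = 8, d_5 = (2170 - 8^2)/39 = 2106/39 = 54, a_5 = floor((46 + 8)/54) = 1.
  m_6 = 54*1 - 8 = 46, d_6 = (2170 - 46^2)/54 = 54/54 = 1, a_6 = floor((46 + 46)/1) = 92.
  m_7 = 1*92 - 46 = 46, d_7 = (2170 - 46^2)/1 = 54/1 = 54: (m_7, d_7) = (m_1, d_1) = (46, 54), so from here the quotients repeat a_1, ..., a_6; the period length is 6.
Hence the expansion of sqrt(2170) is a_0 = 46 followed by the repeating block 1, 1, 2, 1, 1, 92 (period 6).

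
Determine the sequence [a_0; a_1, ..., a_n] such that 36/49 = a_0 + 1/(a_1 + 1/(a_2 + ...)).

Run the Euclidean algorithm on 36 and 49; the successive quotients are the partial quotients a_0, a_1, ... (each step inverts the fractional part left over by the previous one):
  36 = 0*49 + 36, so a_0 = 0.
  49 = 1*36 + 13, so a_1 = 1.
  36 = 2*13 + 10, so a_2 = 2.
  13 = 1*10 + 3, so a_3 = 1.
  10 = 3*3 + 1, so a_4 = 3.
  3 = 3*1 + 0, so a_5 = 3.
The remainder reaches 0 after 6 divisions, so the expansion has 6 partial quotients, read off in order.

[0; 1, 2, 1, 3, 3]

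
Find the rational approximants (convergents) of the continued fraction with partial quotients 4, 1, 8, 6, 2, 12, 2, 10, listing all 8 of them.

4/1, 5/1, 44/9, 269/55, 582/119, 7253/1483, 15088/3085, 158133/32333

Using the convergent recurrence p_i = a_i*p_{i-1} + p_{i-2}, q_i = a_i*q_{i-1} + q_{i-2} with p_{-2}=0, p_{-1}=1, q_{-2}=1, q_{-1}=0:
  i=0: a_0=4, p_0 = 4*1 + 0 = 4, q_0 = 4*0 + 1 = 1.
  i=1: a_1=1, p_1 = 1*4 + 1 = 5, q_1 = 1*1 + 0 = 1.
  i=2: a_2=8, p_2 = 8*5 + 4 = 44, q_2 = 8*1 + 1 = 9.
  i=3: a_3=6, p_3 = 6*44 + 5 = 269, q_3 = 6*9 + 1 = 55.
  i=4: a_4=2, p_4 = 2*269 + 44 = 582, q_4 = 2*55 + 9 = 119.
  i=5: a_5=12, p_5 = 12*582 + 269 = 7253, q_5 = 12*119 + 55 = 1483.
  i=6: a_6=2, p_6 = 2*7253 + 582 = 15088, q_6 = 2*1483 + 119 = 3085.
  i=7: a_7=10, p_7 = 10*15088 + 7253 = 158133, q_7 = 10*3085 + 1483 = 32333.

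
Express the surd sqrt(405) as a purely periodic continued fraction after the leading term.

[20; (8, 40)]

Write x_i = (sqrt(405) + m_i)/d_i with (m_0, d_0) = (0, 1). a_0 = floor(sqrt(405)) = 20, since 20^2 = 400 <= 405 < 441 = 21^2.
Iterate m_{i+1} = d_i*a_i - m_i, d_{i+1} = (405 - m_{i+1}^2)/d_i, a_{i+1} = floor((a_0 + m_{i+1})/d_{i+1}):
  m_1 = 1*20 - 0 = 20, d_1 = (405 - 20^2)/1 = 5/1 = 5, a_1 = floor((20 + 20)/5) = 8.
  m_2 = 5*8 - 20 = 20, d_2 = (405 - 20^2)/5 = 5/5 = 1, a_2 = floor((20 + 20)/1) = 40.
  m_3 = 1*40 - 20 = 20, d_3 = (405 - 20^2)/1 = 5/1 = 5: (m_3, d_3) = (m_1, d_1) = (20, 5), so from here the quotients repeat a_1, a_2; the period length is 2.
Hence the expansion of sqrt(405) is a_0 = 20 followed by the repeating block 8, 40 (period 2).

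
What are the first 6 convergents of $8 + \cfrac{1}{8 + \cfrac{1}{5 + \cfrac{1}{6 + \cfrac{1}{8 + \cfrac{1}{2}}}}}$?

Using the convergent recurrence p_i = a_i*p_{i-1} + p_{i-2}, q_i = a_i*q_{i-1} + q_{i-2} with p_{-2}=0, p_{-1}=1, q_{-2}=1, q_{-1}=0:
  i=0: a_0=8, p_0 = 8*1 + 0 = 8, q_0 = 8*0 + 1 = 1.
  i=1: a_1=8, p_1 = 8*8 + 1 = 65, q_1 = 8*1 + 0 = 8.
  i=2: a_2=5, p_2 = 5*65 + 8 = 333, q_2 = 5*8 + 1 = 41.
  i=3: a_3=6, p_3 = 6*333 + 65 = 2063, q_3 = 6*41 + 8 = 254.
  i=4: a_4=8, p_4 = 8*2063 + 333 = 16837, q_4 = 8*254 + 41 = 2073.
  i=5: a_5=2, p_5 = 2*16837 + 2063 = 35737, q_5 = 2*2073 + 254 = 4400.

8/1, 65/8, 333/41, 2063/254, 16837/2073, 35737/4400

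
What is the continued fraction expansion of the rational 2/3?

[0; 1, 2]

Run the Euclidean algorithm on 2 and 3; the successive quotients are the partial quotients a_0, a_1, ... (each step inverts the fractional part left over by the previous one):
  2 = 0*3 + 2, so a_0 = 0.
  3 = 1*2 + 1, so a_1 = 1.
  2 = 2*1 + 0, so a_2 = 2.
The remainder reaches 0 after 3 divisions, so the expansion has 3 partial quotients, read off in order.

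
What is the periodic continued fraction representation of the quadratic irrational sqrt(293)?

[17; (8, 1, 1, 8, 34)]

Write x_i = (sqrt(293) + m_i)/d_i with (m_0, d_0) = (0, 1). a_0 = floor(sqrt(293)) = 17, since 17^2 = 289 <= 293 < 324 = 18^2.
Iterate m_{i+1} = d_i*a_i - m_i, d_{i+1} = (293 - m_{i+1}^2)/d_i, a_{i+1} = floor((a_0 + m_{i+1})/d_{i+1}):
  m_1 = 1*17 - 0 = 17, d_1 = (293 - 17^2)/1 = 4/1 = 4, a_1 = floor((17 + 17)/4) = 8.
  m_2 = 4*8 - 17 = 15, d_2 = (293 - 15^2)/4 = 68/4 = 17, a_2 = floor((17 + 15)/17) = 1.
  m_3 = 17*1 - 15 = 2, d_3 = (293 - 2^2)/17 = 289/17 = 17, a_3 = floor((17 + 2)/17) = 1.
  m_4 = 17*1 - 2 = 15, d_4 = (293 - 15^2)/17 = 68/17 = 4, a_4 = floor((17 + 15)/4) = 8.
  m_5 = 4*8 - 15 = 17, d_5 = (293 - 17^2)/4 = 4/4 = 1, a_5 = floor((17 + 17)/1) = 34.
  m_6 = 1*34 - 17 = 17, d_6 = (293 - 17^2)/1 = 4/1 = 4: (m_6, d_6) = (m_1, d_1) = (17, 4), so from here the quotients repeat a_1, ..., a_5; the period length is 5.
Hence the expansion of sqrt(293) is a_0 = 17 followed by the repeating block 8, 1, 1, 8, 34 (period 5).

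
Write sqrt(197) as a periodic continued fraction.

[14; (28)]

Write x_i = (sqrt(197) + m_i)/d_i with (m_0, d_0) = (0, 1). a_0 = floor(sqrt(197)) = 14, since 14^2 = 196 <= 197 < 225 = 15^2.
Iterate m_{i+1} = d_i*a_i - m_i, d_{i+1} = (197 - m_{i+1}^2)/d_i, a_{i+1} = floor((a_0 + m_{i+1})/d_{i+1}):
  m_1 = 1*14 - 0 = 14, d_1 = (197 - 14^2)/1 = 1/1 = 1, a_1 = floor((14 + 14)/1) = 28.
  m_2 = 1*28 - 14 = 14, d_2 = (197 - 14^2)/1 = 1/1 = 1: (m_2, d_2) = (m_1, d_1) = (14, 1), so from here the quotient a_1 repeats; the period length is 1.
Hence the expansion of sqrt(197) is a_0 = 14 followed by the repeating block 28 (period 1).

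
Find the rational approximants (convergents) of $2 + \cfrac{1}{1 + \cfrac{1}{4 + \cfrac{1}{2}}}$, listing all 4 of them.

Using the convergent recurrence p_i = a_i*p_{i-1} + p_{i-2}, q_i = a_i*q_{i-1} + q_{i-2} with p_{-2}=0, p_{-1}=1, q_{-2}=1, q_{-1}=0:
  i=0: a_0=2, p_0 = 2*1 + 0 = 2, q_0 = 2*0 + 1 = 1.
  i=1: a_1=1, p_1 = 1*2 + 1 = 3, q_1 = 1*1 + 0 = 1.
  i=2: a_2=4, p_2 = 4*3 + 2 = 14, q_2 = 4*1 + 1 = 5.
  i=3: a_3=2, p_3 = 2*14 + 3 = 31, q_3 = 2*5 + 1 = 11.

2/1, 3/1, 14/5, 31/11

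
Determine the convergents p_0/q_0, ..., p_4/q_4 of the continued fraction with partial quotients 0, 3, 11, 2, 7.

Using the convergent recurrence p_i = a_i*p_{i-1} + p_{i-2}, q_i = a_i*q_{i-1} + q_{i-2} with p_{-2}=0, p_{-1}=1, q_{-2}=1, q_{-1}=0:
  i=0: a_0=0, p_0 = 0*1 + 0 = 0, q_0 = 0*0 + 1 = 1.
  i=1: a_1=3, p_1 = 3*0 + 1 = 1, q_1 = 3*1 + 0 = 3.
  i=2: a_2=11, p_2 = 11*1 + 0 = 11, q_2 = 11*3 + 1 = 34.
  i=3: a_3=2, p_3 = 2*11 + 1 = 23, q_3 = 2*34 + 3 = 71.
  i=4: a_4=7, p_4 = 7*23 + 11 = 172, q_4 = 7*71 + 34 = 531.

0/1, 1/3, 11/34, 23/71, 172/531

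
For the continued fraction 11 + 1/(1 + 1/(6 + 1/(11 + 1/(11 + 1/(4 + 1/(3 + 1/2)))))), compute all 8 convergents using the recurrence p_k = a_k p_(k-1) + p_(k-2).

11/1, 12/1, 83/7, 925/78, 10258/865, 41957/3538, 136129/11479, 314215/26496

Using the convergent recurrence p_i = a_i*p_{i-1} + p_{i-2}, q_i = a_i*q_{i-1} + q_{i-2} with p_{-2}=0, p_{-1}=1, q_{-2}=1, q_{-1}=0:
  i=0: a_0=11, p_0 = 11*1 + 0 = 11, q_0 = 11*0 + 1 = 1.
  i=1: a_1=1, p_1 = 1*11 + 1 = 12, q_1 = 1*1 + 0 = 1.
  i=2: a_2=6, p_2 = 6*12 + 11 = 83, q_2 = 6*1 + 1 = 7.
  i=3: a_3=11, p_3 = 11*83 + 12 = 925, q_3 = 11*7 + 1 = 78.
  i=4: a_4=11, p_4 = 11*925 + 83 = 10258, q_4 = 11*78 + 7 = 865.
  i=5: a_5=4, p_5 = 4*10258 + 925 = 41957, q_5 = 4*865 + 78 = 3538.
  i=6: a_6=3, p_6 = 3*41957 + 10258 = 136129, q_6 = 3*3538 + 865 = 11479.
  i=7: a_7=2, p_7 = 2*136129 + 41957 = 314215, q_7 = 2*11479 + 3538 = 26496.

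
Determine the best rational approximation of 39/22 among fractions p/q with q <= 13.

23/13

Expand x = 39/22 as a continued fraction with the Euclidean algorithm:
  39 = 1*22 + 17, so a_0 = 1.
  22 = 1*17 + 5, so a_1 = 1.
  17 = 3*5 + 2, so a_2 = 3.
  5 = 2*2 + 1, so a_3 = 2.
  2 = 2*1 + 0, so a_4 = 2.
so x = [1; 1, 3, 2, 2].
Convergents (p_i = a_i*p_{i-1} + p_{i-2}, q_i = a_i*q_{i-1} + q_{i-2} with p_{-2}=0, p_{-1}=1, q_{-2}=1, q_{-1}=0), until the denominator exceeds 13:
  i=0: a_0=1, p_0 = 1*1 + 0 = 1, q_0 = 1*0 + 1 = 1.
  i=1: a_1=1, p_1 = 1*1 + 1 = 2, q_1 = 1*1 + 0 = 1.
  i=2: a_2=3, p_2 = 3*2 + 1 = 7, q_2 = 3*1 + 1 = 4.
  i=3: a_3=2, p_3 = 2*7 + 2 = 16, q_3 = 2*4 + 1 = 9.
  i=4: a_4=2, p_4 = 2*16 + 7 = 39, q_4 = 2*9 + 4 = 22.
q_4 = 22 > 13, so the last convergent with denominator <= 13 is p_3/q_3 = 16/9.
The closest fraction with denominator <= 13 is either p_3/q_3 or the intermediate fraction (k*p_3 + p_2)/(k*q_3 + q_2) with the largest k >= 1 whose denominator stays <= 13; these approach x as k grows, and every other convergent or intermediate fraction in range is farther away.
Largest k: floor((13 - q_2)/q_3) = floor((13 - 4)/9) = 1.
That gives (1*16 + 7)/(1*9 + 4) = 23/13.
Compare the errors: |x - 16/9| = |39*9 - 16*22|/(22*9) = 1/198, and |x - 23/13| = |39*13 - 23*22|/(22*13) = 1/286.
Cross-multiplying, 1*198 = 198 < 286 = 1*286, so 1/286 is smaller: the intermediate fraction 23/13 is closer to x than 16/9.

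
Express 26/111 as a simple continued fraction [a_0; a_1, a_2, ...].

[0; 4, 3, 1, 2, 2]

Run the Euclidean algorithm on 26 and 111; the successive quotients are the partial quotients a_0, a_1, ... (each step inverts the fractional part left over by the previous one):
  26 = 0*111 + 26, so a_0 = 0.
  111 = 4*26 + 7, so a_1 = 4.
  26 = 3*7 + 5, so a_2 = 3.
  7 = 1*5 + 2, so a_3 = 1.
  5 = 2*2 + 1, so a_4 = 2.
  2 = 2*1 + 0, so a_5 = 2.
The remainder reaches 0 after 6 divisions, so the expansion has 6 partial quotients, read off in order.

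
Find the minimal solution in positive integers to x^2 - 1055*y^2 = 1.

(x, y) = (1689, 52)

First expand sqrt(1055) as a continued fraction. With x_i = (sqrt(1055) + m_i)/d_i and (m_0, d_0) = (0, 1): a_0 = floor(sqrt(1055)) = 32, since 32^2 = 1024 <= 1055 < 1089 = 33^2.
Iterate m_{i+1} = d_i*a_i - m_i, d_{i+1} = (1055 - m_{i+1}^2)/d_i, a_{i+1} = floor((a_0 + m_{i+1})/d_{i+1}):
  m_1 = 1*32 - 0 = 32, d_1 = (1055 - 32^2)/1 = 31/1 = 31, a_1 = floor((32 + 32)/31) = 2.
  m_2 = 31*2 - 32 = 30, d_2 = (1055 - 30^2)/31 = 155/31 = 5, a_2 = floor((32 + 30)/5) = 12.
  m_3 = 5*12 - 30 = 30, d_3 = (1055 - 30^2)/5 = 155/5 = 31, a_3 = floor((32 + 30)/31) = 2.
  m_4 = 31*2 - 30 = 32, d_4 = (1055 - 32^2)/31 = 31/31 = 1, a_4 = floor((32 + 32)/1) = 64.
  m_5 = 1*64 - 32 = 32, d_5 = (1055 - 32^2)/1 = 31/1 = 31: (m_5, d_5) = (m_1, d_1) = (32, 31), so from here the quotients repeat a_1, ..., a_4; the period length is 4.
So sqrt(1055) = [32; (2, 12, 2, 64)] with period length k = 4.
k is even, so the fundamental solution of x^2 - 1055y^2 = 1 is (p_{k-1}, q_{k-1}) = (p_3, q_3); compute convergents through index 3.
Convergents (p_i = a_i*p_{i-1} + p_{i-2}, q_i = a_i*q_{i-1} + q_{i-2} with p_{-2}=0, p_{-1}=1, q_{-2}=1, q_{-1}=0):
  i=0: a_0=32, p_0 = 32*1 + 0 = 32, q_0 = 32*0 + 1 = 1.
  i=1: a_1=2, p_1 = 2*32 + 1 = 65, q_1 = 2*1 + 0 = 2.
  i=2: a_2=12, p_2 = 12*65 + 32 = 812, q_2 = 12*2 + 1 = 25.
  i=3: a_3=2, p_3 = 2*812 + 65 = 1689, q_3 = 2*25 + 2 = 52.
Check: 1689^2 - 1055*52^2 = 2852721 - 2852720 = 1, so (x, y) = (1689, 52) solves the equation, and by the theorem it is the least positive solution.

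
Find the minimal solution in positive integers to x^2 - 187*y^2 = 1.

First expand sqrt(187) as a continued fraction. With x_i = (sqrt(187) + m_i)/d_i and (m_0, d_0) = (0, 1): a_0 = floor(sqrt(187)) = 13, since 13^2 = 169 <= 187 < 196 = 14^2.
Iterate m_{i+1} = d_i*a_i - m_i, d_{i+1} = (187 - m_{i+1}^2)/d_i, a_{i+1} = floor((a_0 + m_{i+1})/d_{i+1}):
  m_1 = 1*13 - 0 = 13, d_1 = (187 - 13^2)/1 = 18/1 = 18, a_1 = floor((13 + 13)/18) = 1.
  m_2 = 18*1 - 13 = 5, d_2 = (187 - 5^2)/18 = 162/18 = 9, a_2 = floor((13 + 5)/9) = 2.
  m_3 = 9*2 - 5 = 13, d_3 = (187 - 13^2)/9 = 18/9 = 2, a_3 = floor((13 + 13)/2) = 13.
  m_4 = 2*13 - 13 = 13, d_4 = (187 - 13^2)/2 = 18/2 = 9, a_4 = floor((13 + 13)/9) = 2.
  m_5 = 9*2 - 13 = 5, d_5 = (187 - 5^2)/9 = 162/9 = 18, a_5 = floor((13 + 5)/18) = 1.
  m_6 = 18*1 - 5 = 13, d_6 = (187 - 13^2)/18 = 18/18 = 1, a_6 = floor((13 + 13)/1) = 26.
  m_7 = 1*26 - 13 = 13, d_7 = (187 - 13^2)/1 = 18/1 = 18: (m_7, d_7) = (m_1, d_1) = (13, 18), so from here the quotients repeat a_1, ..., a_6; the period length is 6.
So sqrt(187) = [13; (1, 2, 13, 2, 1, 26)] with period length k = 6.
k is even, so the fundamental solution of x^2 - 187y^2 = 1 is (p_{k-1}, q_{k-1}) = (p_5, q_5); compute convergents through index 5.
Convergents (p_i = a_i*p_{i-1} + p_{i-2}, q_i = a_i*q_{i-1} + q_{i-2} with p_{-2}=0, p_{-1}=1, q_{-2}=1, q_{-1}=0):
  i=0: a_0=13, p_0 = 13*1 + 0 = 13, q_0 = 13*0 + 1 = 1.
  i=1: a_1=1, p_1 = 1*13 + 1 = 14, q_1 = 1*1 + 0 = 1.
  i=2: a_2=2, p_2 = 2*14 + 13 = 41, q_2 = 2*1 + 1 = 3.
  i=3: a_3=13, p_3 = 13*41 + 14 = 547, q_3 = 13*3 + 1 = 40.
  i=4: a_4=2, p_4 = 2*547 + 41 = 1135, q_4 = 2*40 + 3 = 83.
  i=5: a_5=1, p_5 = 1*1135 + 547 = 1682, q_5 = 1*83 + 40 = 123.
Check: 1682^2 - 187*123^2 = 2829124 - 2829123 = 1, so (x, y) = (1682, 123) solves the equation, and by the theorem it is the least positive solution.

(x, y) = (1682, 123)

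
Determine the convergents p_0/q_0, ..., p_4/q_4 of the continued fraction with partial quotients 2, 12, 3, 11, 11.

2/1, 25/12, 77/37, 872/419, 9669/4646

Using the convergent recurrence p_i = a_i*p_{i-1} + p_{i-2}, q_i = a_i*q_{i-1} + q_{i-2} with p_{-2}=0, p_{-1}=1, q_{-2}=1, q_{-1}=0:
  i=0: a_0=2, p_0 = 2*1 + 0 = 2, q_0 = 2*0 + 1 = 1.
  i=1: a_1=12, p_1 = 12*2 + 1 = 25, q_1 = 12*1 + 0 = 12.
  i=2: a_2=3, p_2 = 3*25 + 2 = 77, q_2 = 3*12 + 1 = 37.
  i=3: a_3=11, p_3 = 11*77 + 25 = 872, q_3 = 11*37 + 12 = 419.
  i=4: a_4=11, p_4 = 11*872 + 77 = 9669, q_4 = 11*419 + 37 = 4646.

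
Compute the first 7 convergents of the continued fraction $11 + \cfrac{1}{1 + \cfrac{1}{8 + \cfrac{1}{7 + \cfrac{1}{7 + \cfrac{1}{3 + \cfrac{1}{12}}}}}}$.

11/1, 12/1, 107/9, 761/64, 5434/457, 17063/1435, 210190/17677

Using the convergent recurrence p_i = a_i*p_{i-1} + p_{i-2}, q_i = a_i*q_{i-1} + q_{i-2} with p_{-2}=0, p_{-1}=1, q_{-2}=1, q_{-1}=0:
  i=0: a_0=11, p_0 = 11*1 + 0 = 11, q_0 = 11*0 + 1 = 1.
  i=1: a_1=1, p_1 = 1*11 + 1 = 12, q_1 = 1*1 + 0 = 1.
  i=2: a_2=8, p_2 = 8*12 + 11 = 107, q_2 = 8*1 + 1 = 9.
  i=3: a_3=7, p_3 = 7*107 + 12 = 761, q_3 = 7*9 + 1 = 64.
  i=4: a_4=7, p_4 = 7*761 + 107 = 5434, q_4 = 7*64 + 9 = 457.
  i=5: a_5=3, p_5 = 3*5434 + 761 = 17063, q_5 = 3*457 + 64 = 1435.
  i=6: a_6=12, p_6 = 12*17063 + 5434 = 210190, q_6 = 12*1435 + 457 = 17677.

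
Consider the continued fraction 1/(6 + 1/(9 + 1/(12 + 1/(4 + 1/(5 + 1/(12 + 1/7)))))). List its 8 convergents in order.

Using the convergent recurrence p_i = a_i*p_{i-1} + p_{i-2}, q_i = a_i*q_{i-1} + q_{i-2} with p_{-2}=0, p_{-1}=1, q_{-2}=1, q_{-1}=0:
  i=0: a_0=0, p_0 = 0*1 + 0 = 0, q_0 = 0*0 + 1 = 1.
  i=1: a_1=6, p_1 = 6*0 + 1 = 1, q_1 = 6*1 + 0 = 6.
  i=2: a_2=9, p_2 = 9*1 + 0 = 9, q_2 = 9*6 + 1 = 55.
  i=3: a_3=12, p_3 = 12*9 + 1 = 109, q_3 = 12*55 + 6 = 666.
  i=4: a_4=4, p_4 = 4*109 + 9 = 445, q_4 = 4*666 + 55 = 2719.
  i=5: a_5=5, p_5 = 5*445 + 109 = 2334, q_5 = 5*2719 + 666 = 14261.
  i=6: a_6=12, p_6 = 12*2334 + 445 = 28453, q_6 = 12*14261 + 2719 = 173851.
  i=7: a_7=7, p_7 = 7*28453 + 2334 = 201505, q_7 = 7*173851 + 14261 = 1231218.

0/1, 1/6, 9/55, 109/666, 445/2719, 2334/14261, 28453/173851, 201505/1231218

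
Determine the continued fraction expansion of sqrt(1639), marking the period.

[40; (2, 15, 1, 2, 3, 2, 1, 15, 2, 80)]

Write x_i = (sqrt(1639) + m_i)/d_i with (m_0, d_0) = (0, 1). a_0 = floor(sqrt(1639)) = 40, since 40^2 = 1600 <= 1639 < 1681 = 41^2.
Iterate m_{i+1} = d_i*a_i - m_i, d_{i+1} = (1639 - m_{i+1}^2)/d_i, a_{i+1} = floor((a_0 + m_{i+1})/d_{i+1}):
  m_1 = 1*40 - 0 = 40, d_1 = (1639 - 40^2)/1 = 39/1 = 39, a_1 = floor((40 + 40)/39) = 2.
  m_2 = 39*2 - 40 = 38, d_2 = (1639 - 38^2)/39 = 195/39 = 5, a_2 = floor((40 + 38)/5) = 15.
  m_3 = 5*15 - 38 = 37, d_3 = (1639 - 37^2)/5 = 270/5 = 54, a_3 = floor((40 + 37)/54) = 1.
  m_4 = 54*1 - 37 = 17, d_4 = (1639 - 17^2)/54 = 1350/54 = 25, a_4 = floor((40 + 17)/25) = 2.
  m_5 = 25*2 - 17 = 33, d_5 = (1639 - 33^2)/25 = 550/25 = 22, a_5 = floor((40 + 33)/22) = 3.
  m_6 = 22*3 - 33 = 33, d_6 = (1639 - 33^2)/22 = 550/22 = 25, a_6 = floor((40 + 33)/25) = 2.
  m_7 = 25*2 - 33 = 17, d_7 = (1639 - 17^2)/25 = 1350/25 = 54, a_7 = floor((40 + 17)/54) = 1.
  m_8 = 54*1 - 17 = 37, d_8 = (1639 - 37^2)/54 = 270/54 = 5, a_8 = floor((40 + 37)/5) = 15.
  m_9 = 5*15 - 37 = 38, d_9 = (1639 - 38^2)/5 = 195/5 = 39, a_9 = floor((40 + 38)/39) = 2.
  m_10 = 39*2 - 38 = 40, d_10 = (1639 - 40^2)/39 = 39/39 = 1, a_10 = floor((40 + 40)/1) = 80.
  m_11 = 1*80 - 40 = 40, d_11 = (1639 - 40^2)/1 = 39/1 = 39: (m_11, d_11) = (m_1, d_1) = (40, 39), so from here the quotients repeat a_1, ..., a_10; the period length is 10.
Hence the expansion of sqrt(1639) is a_0 = 40 followed by the repeating block 2, 15, 1, 2, 3, 2, 1, 15, 2, 80 (period 10).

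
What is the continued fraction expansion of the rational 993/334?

[2; 1, 36, 9]

Run the Euclidean algorithm on 993 and 334; the successive quotients are the partial quotients a_0, a_1, ... (each step inverts the fractional part left over by the previous one):
  993 = 2*334 + 325, so a_0 = 2.
  334 = 1*325 + 9, so a_1 = 1.
  325 = 36*9 + 1, so a_2 = 36.
  9 = 9*1 + 0, so a_3 = 9.
The remainder reaches 0 after 4 divisions, so the expansion has 4 partial quotients, read off in order.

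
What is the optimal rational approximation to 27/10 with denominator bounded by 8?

Expand x = 27/10 as a continued fraction with the Euclidean algorithm:
  27 = 2*10 + 7, so a_0 = 2.
  10 = 1*7 + 3, so a_1 = 1.
  7 = 2*3 + 1, so a_2 = 2.
  3 = 3*1 + 0, so a_3 = 3.
so x = [2; 1, 2, 3].
Convergents (p_i = a_i*p_{i-1} + p_{i-2}, q_i = a_i*q_{i-1} + q_{i-2} with p_{-2}=0, p_{-1}=1, q_{-2}=1, q_{-1}=0), until the denominator exceeds 8:
  i=0: a_0=2, p_0 = 2*1 + 0 = 2, q_0 = 2*0 + 1 = 1.
  i=1: a_1=1, p_1 = 1*2 + 1 = 3, q_1 = 1*1 + 0 = 1.
  i=2: a_2=2, p_2 = 2*3 + 2 = 8, q_2 = 2*1 + 1 = 3.
  i=3: a_3=3, p_3 = 3*8 + 3 = 27, q_3 = 3*3 + 1 = 10.
q_3 = 10 > 8, so the last convergent with denominator <= 8 is p_2/q_2 = 8/3.
The closest fraction with denominator <= 8 is either p_2/q_2 or the intermediate fraction (k*p_2 + p_1)/(k*q_2 + q_1) with the largest k >= 1 whose denominator stays <= 8; these approach x as k grows, and every other convergent or intermediate fraction in range is farther away.
Largest k: floor((8 - q_1)/q_2) = floor((8 - 1)/3) = 2.
That gives (2*8 + 3)/(2*3 + 1) = 19/7.
Compare the errors: |x - 8/3| = |27*3 - 8*10|/(10*3) = 1/30, and |x - 19/7| = |27*7 - 19*10|/(10*7) = 1/70.
Cross-multiplying, 1*30 = 30 < 70 = 1*70, so 1/70 is smaller: the intermediate fraction 19/7 is closer to x than 8/3.

19/7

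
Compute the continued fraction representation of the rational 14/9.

Run the Euclidean algorithm on 14 and 9; the successive quotients are the partial quotients a_0, a_1, ... (each step inverts the fractional part left over by the previous one):
  14 = 1*9 + 5, so a_0 = 1.
  9 = 1*5 + 4, so a_1 = 1.
  5 = 1*4 + 1, so a_2 = 1.
  4 = 4*1 + 0, so a_3 = 4.
The remainder reaches 0 after 4 divisions, so the expansion has 4 partial quotients, read off in order.

[1; 1, 1, 4]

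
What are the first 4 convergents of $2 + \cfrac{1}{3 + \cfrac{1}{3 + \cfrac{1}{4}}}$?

Using the convergent recurrence p_i = a_i*p_{i-1} + p_{i-2}, q_i = a_i*q_{i-1} + q_{i-2} with p_{-2}=0, p_{-1}=1, q_{-2}=1, q_{-1}=0:
  i=0: a_0=2, p_0 = 2*1 + 0 = 2, q_0 = 2*0 + 1 = 1.
  i=1: a_1=3, p_1 = 3*2 + 1 = 7, q_1 = 3*1 + 0 = 3.
  i=2: a_2=3, p_2 = 3*7 + 2 = 23, q_2 = 3*3 + 1 = 10.
  i=3: a_3=4, p_3 = 4*23 + 7 = 99, q_3 = 4*10 + 3 = 43.

2/1, 7/3, 23/10, 99/43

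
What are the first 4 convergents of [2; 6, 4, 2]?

Using the convergent recurrence p_i = a_i*p_{i-1} + p_{i-2}, q_i = a_i*q_{i-1} + q_{i-2} with p_{-2}=0, p_{-1}=1, q_{-2}=1, q_{-1}=0:
  i=0: a_0=2, p_0 = 2*1 + 0 = 2, q_0 = 2*0 + 1 = 1.
  i=1: a_1=6, p_1 = 6*2 + 1 = 13, q_1 = 6*1 + 0 = 6.
  i=2: a_2=4, p_2 = 4*13 + 2 = 54, q_2 = 4*6 + 1 = 25.
  i=3: a_3=2, p_3 = 2*54 + 13 = 121, q_3 = 2*25 + 6 = 56.

2/1, 13/6, 54/25, 121/56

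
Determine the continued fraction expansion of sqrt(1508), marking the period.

[38; (1, 4, 1, 76)]

Write x_i = (sqrt(1508) + m_i)/d_i with (m_0, d_0) = (0, 1). a_0 = floor(sqrt(1508)) = 38, since 38^2 = 1444 <= 1508 < 1521 = 39^2.
Iterate m_{i+1} = d_i*a_i - m_i, d_{i+1} = (1508 - m_{i+1}^2)/d_i, a_{i+1} = floor((a_0 + m_{i+1})/d_{i+1}):
  m_1 = 1*38 - 0 = 38, d_1 = (1508 - 38^2)/1 = 64/1 = 64, a_1 = floor((38 + 38)/64) = 1.
  m_2 = 64*1 - 38 = 26, d_2 = (1508 - 26^2)/64 = 832/64 = 13, a_2 = floor((38 + 26)/13) = 4.
  m_3 = 13*4 - 26 = 26, d_3 = (1508 - 26^2)/13 = 832/13 = 64, a_3 = floor((38 + 26)/64) = 1.
  m_4 = 64*1 - 26 = 38, d_4 = (1508 - 38^2)/64 = 64/64 = 1, a_4 = floor((38 + 38)/1) = 76.
  m_5 = 1*76 - 38 = 38, d_5 = (1508 - 38^2)/1 = 64/1 = 64: (m_5, d_5) = (m_1, d_1) = (38, 64), so from here the quotients repeat a_1, ..., a_4; the period length is 4.
Hence the expansion of sqrt(1508) is a_0 = 38 followed by the repeating block 1, 4, 1, 76 (period 4).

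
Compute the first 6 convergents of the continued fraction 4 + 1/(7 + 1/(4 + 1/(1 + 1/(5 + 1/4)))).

4/1, 29/7, 120/29, 149/36, 865/209, 3609/872

Using the convergent recurrence p_i = a_i*p_{i-1} + p_{i-2}, q_i = a_i*q_{i-1} + q_{i-2} with p_{-2}=0, p_{-1}=1, q_{-2}=1, q_{-1}=0:
  i=0: a_0=4, p_0 = 4*1 + 0 = 4, q_0 = 4*0 + 1 = 1.
  i=1: a_1=7, p_1 = 7*4 + 1 = 29, q_1 = 7*1 + 0 = 7.
  i=2: a_2=4, p_2 = 4*29 + 4 = 120, q_2 = 4*7 + 1 = 29.
  i=3: a_3=1, p_3 = 1*120 + 29 = 149, q_3 = 1*29 + 7 = 36.
  i=4: a_4=5, p_4 = 5*149 + 120 = 865, q_4 = 5*36 + 29 = 209.
  i=5: a_5=4, p_5 = 4*865 + 149 = 3609, q_5 = 4*209 + 36 = 872.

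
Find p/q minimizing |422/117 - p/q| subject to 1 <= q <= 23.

Expand x = 422/117 as a continued fraction with the Euclidean algorithm:
  422 = 3*117 + 71, so a_0 = 3.
  117 = 1*71 + 46, so a_1 = 1.
  71 = 1*46 + 25, so a_2 = 1.
  46 = 1*25 + 21, so a_3 = 1.
  25 = 1*21 + 4, so a_4 = 1.
  21 = 5*4 + 1, so a_5 = 5.
  4 = 4*1 + 0, so a_6 = 4.
so x = [3; 1, 1, 1, 1, 5, 4].
Convergents (p_i = a_i*p_{i-1} + p_{i-2}, q_i = a_i*q_{i-1} + q_{i-2} with p_{-2}=0, p_{-1}=1, q_{-2}=1, q_{-1}=0), until the denominator exceeds 23:
  i=0: a_0=3, p_0 = 3*1 + 0 = 3, q_0 = 3*0 + 1 = 1.
  i=1: a_1=1, p_1 = 1*3 + 1 = 4, q_1 = 1*1 + 0 = 1.
  i=2: a_2=1, p_2 = 1*4 + 3 = 7, q_2 = 1*1 + 1 = 2.
  i=3: a_3=1, p_3 = 1*7 + 4 = 11, q_3 = 1*2 + 1 = 3.
  i=4: a_4=1, p_4 = 1*11 + 7 = 18, q_4 = 1*3 + 2 = 5.
  i=5: a_5=5, p_5 = 5*18 + 11 = 101, q_5 = 5*5 + 3 = 28.
q_5 = 28 > 23, so the last convergent with denominator <= 23 is p_4/q_4 = 18/5.
The closest fraction with denominator <= 23 is either p_4/q_4 or the intermediate fraction (k*p_4 + p_3)/(k*q_4 + q_3) with the largest k >= 1 whose denominator stays <= 23; these approach x as k grows, and every other convergent or intermediate fraction in range is farther away.
Largest k: floor((23 - q_3)/q_4) = floor((23 - 3)/5) = 4.
That gives (4*18 + 11)/(4*5 + 3) = 83/23.
Compare the errors: |x - 18/5| = |422*5 - 18*117|/(117*5) = 4/585, and |x - 83/23| = |422*23 - 83*117|/(117*23) = 5/2691.
Cross-multiplying, 5*585 = 2925 < 10764 = 4*2691, so 5/2691 is smaller: the intermediate fraction 83/23 is closer to x than 18/5.

83/23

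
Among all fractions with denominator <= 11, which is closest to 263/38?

76/11

Expand x = 263/38 as a continued fraction with the Euclidean algorithm:
  263 = 6*38 + 35, so a_0 = 6.
  38 = 1*35 + 3, so a_1 = 1.
  35 = 11*3 + 2, so a_2 = 11.
  3 = 1*2 + 1, so a_3 = 1.
  2 = 2*1 + 0, so a_4 = 2.
so x = [6; 1, 11, 1, 2].
Convergents (p_i = a_i*p_{i-1} + p_{i-2}, q_i = a_i*q_{i-1} + q_{i-2} with p_{-2}=0, p_{-1}=1, q_{-2}=1, q_{-1}=0), until the denominator exceeds 11:
  i=0: a_0=6, p_0 = 6*1 + 0 = 6, q_0 = 6*0 + 1 = 1.
  i=1: a_1=1, p_1 = 1*6 + 1 = 7, q_1 = 1*1 + 0 = 1.
  i=2: a_2=11, p_2 = 11*7 + 6 = 83, q_2 = 11*1 + 1 = 12.
q_2 = 12 > 11, so the last convergent with denominator <= 11 is p_1/q_1 = 7/1.
The closest fraction with denominator <= 11 is either p_1/q_1 or the intermediate fraction (k*p_1 + p_0)/(k*q_1 + q_0) with the largest k >= 1 whose denominator stays <= 11; these approach x as k grows, and every other convergent or intermediate fraction in range is farther away.
Largest k: floor((11 - q_0)/q_1) = floor((11 - 1)/1) = 10.
That gives (10*7 + 6)/(10*1 + 1) = 76/11.
Compare the errors: |x - 7/1| = |263*1 - 7*38|/(38*1) = 3/38, and |x - 76/11| = |263*11 - 76*38|/(38*11) = 5/418.
Cross-multiplying, 5*38 = 190 < 1254 = 3*418, so 5/418 is smaller: the intermediate fraction 76/11 is closer to x than 7/1.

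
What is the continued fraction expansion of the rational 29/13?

[2; 4, 3]

Run the Euclidean algorithm on 29 and 13; the successive quotients are the partial quotients a_0, a_1, ... (each step inverts the fractional part left over by the previous one):
  29 = 2*13 + 3, so a_0 = 2.
  13 = 4*3 + 1, so a_1 = 4.
  3 = 3*1 + 0, so a_2 = 3.
The remainder reaches 0 after 3 divisions, so the expansion has 3 partial quotients, read off in order.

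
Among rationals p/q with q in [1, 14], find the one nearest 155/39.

Expand x = 155/39 as a continued fraction with the Euclidean algorithm:
  155 = 3*39 + 38, so a_0 = 3.
  39 = 1*38 + 1, so a_1 = 1.
  38 = 38*1 + 0, so a_2 = 38.
so x = [3; 1, 38].
Convergents (p_i = a_i*p_{i-1} + p_{i-2}, q_i = a_i*q_{i-1} + q_{i-2} with p_{-2}=0, p_{-1}=1, q_{-2}=1, q_{-1}=0), until the denominator exceeds 14:
  i=0: a_0=3, p_0 = 3*1 + 0 = 3, q_0 = 3*0 + 1 = 1.
  i=1: a_1=1, p_1 = 1*3 + 1 = 4, q_1 = 1*1 + 0 = 1.
  i=2: a_2=38, p_2 = 38*4 + 3 = 155, q_2 = 38*1 + 1 = 39.
q_2 = 39 > 14, so the last convergent with denominator <= 14 is p_1/q_1 = 4/1.
The closest fraction with denominator <= 14 is either p_1/q_1 or the intermediate fraction (k*p_1 + p_0)/(k*q_1 + q_0) with the largest k >= 1 whose denominator stays <= 14; these approach x as k grows, and every other convergent or intermediate fraction in range is farther away.
Largest k: floor((14 - q_0)/q_1) = floor((14 - 1)/1) = 13.
That gives (13*4 + 3)/(13*1 + 1) = 55/14.
Compare the errors: |x - 4/1| = |155*1 - 4*39|/(39*1) = 1/39, and |x - 55/14| = |155*14 - 55*39|/(39*14) = 25/546.
Cross-multiplying, 1*546 = 546 < 975 = 25*39, so 1/39 is smaller: the convergent 4/1 is closer to x than 55/14.

4/1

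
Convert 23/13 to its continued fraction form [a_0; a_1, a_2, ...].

Run the Euclidean algorithm on 23 and 13; the successive quotients are the partial quotients a_0, a_1, ... (each step inverts the fractional part left over by the previous one):
  23 = 1*13 + 10, so a_0 = 1.
  13 = 1*10 + 3, so a_1 = 1.
  10 = 3*3 + 1, so a_2 = 3.
  3 = 3*1 + 0, so a_3 = 3.
The remainder reaches 0 after 4 divisions, so the expansion has 4 partial quotients, read off in order.

[1; 1, 3, 3]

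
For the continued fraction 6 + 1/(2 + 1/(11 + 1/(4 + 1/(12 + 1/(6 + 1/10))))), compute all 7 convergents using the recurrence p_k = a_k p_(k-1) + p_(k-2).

6/1, 13/2, 149/23, 609/94, 7457/1151, 45351/7000, 460967/71151

Using the convergent recurrence p_i = a_i*p_{i-1} + p_{i-2}, q_i = a_i*q_{i-1} + q_{i-2} with p_{-2}=0, p_{-1}=1, q_{-2}=1, q_{-1}=0:
  i=0: a_0=6, p_0 = 6*1 + 0 = 6, q_0 = 6*0 + 1 = 1.
  i=1: a_1=2, p_1 = 2*6 + 1 = 13, q_1 = 2*1 + 0 = 2.
  i=2: a_2=11, p_2 = 11*13 + 6 = 149, q_2 = 11*2 + 1 = 23.
  i=3: a_3=4, p_3 = 4*149 + 13 = 609, q_3 = 4*23 + 2 = 94.
  i=4: a_4=12, p_4 = 12*609 + 149 = 7457, q_4 = 12*94 + 23 = 1151.
  i=5: a_5=6, p_5 = 6*7457 + 609 = 45351, q_5 = 6*1151 + 94 = 7000.
  i=6: a_6=10, p_6 = 10*45351 + 7457 = 460967, q_6 = 10*7000 + 1151 = 71151.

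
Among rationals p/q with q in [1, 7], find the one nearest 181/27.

47/7

Expand x = 181/27 as a continued fraction with the Euclidean algorithm:
  181 = 6*27 + 19, so a_0 = 6.
  27 = 1*19 + 8, so a_1 = 1.
  19 = 2*8 + 3, so a_2 = 2.
  8 = 2*3 + 2, so a_3 = 2.
  3 = 1*2 + 1, so a_4 = 1.
  2 = 2*1 + 0, so a_5 = 2.
so x = [6; 1, 2, 2, 1, 2].
Convergents (p_i = a_i*p_{i-1} + p_{i-2}, q_i = a_i*q_{i-1} + q_{i-2} with p_{-2}=0, p_{-1}=1, q_{-2}=1, q_{-1}=0), until the denominator exceeds 7:
  i=0: a_0=6, p_0 = 6*1 + 0 = 6, q_0 = 6*0 + 1 = 1.
  i=1: a_1=1, p_1 = 1*6 + 1 = 7, q_1 = 1*1 + 0 = 1.
  i=2: a_2=2, p_2 = 2*7 + 6 = 20, q_2 = 2*1 + 1 = 3.
  i=3: a_3=2, p_3 = 2*20 + 7 = 47, q_3 = 2*3 + 1 = 7.
  i=4: a_4=1, p_4 = 1*47 + 20 = 67, q_4 = 1*7 + 3 = 10.
q_4 = 10 > 7, so the last convergent with denominator <= 7 is p_3/q_3 = 47/7.
The closest fraction with denominator <= 7 is either p_3/q_3 or the intermediate fraction (k*p_3 + p_2)/(k*q_3 + q_2) with the largest k >= 1 whose denominator stays <= 7; these approach x as k grows, and every other convergent or intermediate fraction in range is farther away.
Largest k: floor((7 - q_2)/q_3) = floor((7 - 3)/7) = 0.
Since k = 0, no intermediate fraction beyond p_3/q_3 has denominator <= 7, so the convergent 47/7 is the closest (its error is |181*7 - 47*27|/(27*7) = 2/189).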